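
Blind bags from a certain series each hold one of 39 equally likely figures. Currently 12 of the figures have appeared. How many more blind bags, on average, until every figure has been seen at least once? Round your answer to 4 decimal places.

From k distinct to k+1 distinct takes on average 39/(39-k) blind bags.
Sum over k = 12,...,38: E = 39/27 + 39/26 + 39/25 + ... + 39/2 + 39/1 = 151.76681.

151.7668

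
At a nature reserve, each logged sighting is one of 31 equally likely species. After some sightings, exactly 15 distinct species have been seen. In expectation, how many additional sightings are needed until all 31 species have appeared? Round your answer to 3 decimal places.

With k distinct species already seen, the next new one takes an expected 31/(31-k) sightings.
Sum over k = 15,...,30: E = 31/16 + 31/15 + 31/14 + ... + 31/2 + 31/1 = 104.8026.

104.803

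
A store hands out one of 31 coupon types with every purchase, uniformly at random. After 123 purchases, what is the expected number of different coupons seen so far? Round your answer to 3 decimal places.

30.451

For each coupon, P(seen in 123 purchases) = 1 - (30/31)^123 = 0.9823.
By linearity of expectation, E[distinct seen] = 31·(1 - (30/31)^123) = 30.4507.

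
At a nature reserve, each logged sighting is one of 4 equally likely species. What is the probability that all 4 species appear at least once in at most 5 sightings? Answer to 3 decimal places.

Let A_i be the event that species i is missing after 5 sightings. By inclusion–exclusion on the A_i,
P(all seen) = Σ_{j=0}^{4} (-1)^j C(4,j)((4-j)/4)^5
= 1.0000 - 0.9492 + 0.1875 - 0.0039 + 0.0000
= 0.2344.

0.234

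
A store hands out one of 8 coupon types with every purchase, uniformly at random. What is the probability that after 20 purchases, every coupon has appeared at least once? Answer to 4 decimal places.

Let A_i be the event that coupon i is missing after 20 purchases. By inclusion–exclusion on the A_i,
P(all seen) = Σ_{j=0}^{8} (-1)^j C(8,j)((8-j)/8)^20
= 1.00000 - 0.55367 + 0.08879 - 0.00463 + 0.00007 - 0.00000 + 0.00000 - 0.00000 + 0.00000
= 0.53056.

0.5306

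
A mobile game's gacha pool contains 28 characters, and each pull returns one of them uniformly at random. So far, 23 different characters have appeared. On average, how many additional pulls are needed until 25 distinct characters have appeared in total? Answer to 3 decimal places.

12.600

The wait to go from k to k+1 distinct characters is geometric with mean 28/(28-k).
Sum over k = 23,...,24: E = 28/5 + 28/4 = 12.6000.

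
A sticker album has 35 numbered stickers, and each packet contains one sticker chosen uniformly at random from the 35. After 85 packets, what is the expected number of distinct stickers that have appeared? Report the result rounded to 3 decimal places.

For each sticker, P(seen in 85 packets) = 1 - (34/35)^85 = 0.9149.
By linearity of expectation, E[distinct seen] = 35·(1 - (34/35)^85) = 32.0215.

32.022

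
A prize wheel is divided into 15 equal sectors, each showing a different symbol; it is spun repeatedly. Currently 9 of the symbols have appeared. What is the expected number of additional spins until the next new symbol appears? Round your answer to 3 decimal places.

The number of spins until the next new symbol is geometric with success probability 6/15, so its mean is 15/6.
E = 15/6 = 2.5000.

2.500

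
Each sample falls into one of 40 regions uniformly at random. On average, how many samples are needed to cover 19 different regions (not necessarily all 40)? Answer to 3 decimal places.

25.327

Going from k to k+1 distinct takes a geometric number of samples with mean 40/(40-k).
Sum over k = 0,...,18: E = 40/40 + 40/39 + 40/38 + ... + 40/23 + 40/22 = 25.3274.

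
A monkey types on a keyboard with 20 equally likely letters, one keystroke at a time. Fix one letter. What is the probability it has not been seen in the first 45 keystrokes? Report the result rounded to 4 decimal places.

0.0994

Each keystroke misses the fixed letter with probability (20-1)/20 = 19/20, independently.
P(still missing after 45) = (19/20)^45 = 0.09944.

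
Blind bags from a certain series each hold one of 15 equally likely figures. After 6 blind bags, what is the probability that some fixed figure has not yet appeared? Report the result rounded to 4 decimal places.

On each blind bag the fixed figure fails to appear with probability 14/15.
P(still missing after 6) = (14/15)^6 = 0.66103.

0.6610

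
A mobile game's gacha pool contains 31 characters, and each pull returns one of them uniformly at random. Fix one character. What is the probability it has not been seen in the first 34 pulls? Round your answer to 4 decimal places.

On each pull the fixed character fails to appear with probability 30/31.
P(still missing after 34) = (30/31)^34 = 0.32796.

0.3280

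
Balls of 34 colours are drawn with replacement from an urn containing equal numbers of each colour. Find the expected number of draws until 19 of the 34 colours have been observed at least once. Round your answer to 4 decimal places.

27.1994

Going from k to k+1 distinct takes a geometric number of draws with mean 34/(34-k).
Sum over k = 0,...,18: E = 34/34 + 34/33 + 34/32 + ... + 34/17 + 34/16 = 27.19935.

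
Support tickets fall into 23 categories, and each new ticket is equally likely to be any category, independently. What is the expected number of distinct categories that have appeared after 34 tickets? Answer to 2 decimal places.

17.93

For each category, P(seen in 34 tickets) = 1 - (22/23)^34 = 0.779.
By linearity of expectation, E[distinct seen] = 23·(1 - (22/23)^34) = 17.926.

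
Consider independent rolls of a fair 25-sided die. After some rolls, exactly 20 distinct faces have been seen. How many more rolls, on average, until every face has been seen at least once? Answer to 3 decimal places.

57.083

With k distinct faces already seen, the next new one takes an expected 25/(25-k) rolls.
Sum over k = 20,...,24: E = 25/5 + 25/4 + 25/3 + 25/2 + 25/1 = 57.0833.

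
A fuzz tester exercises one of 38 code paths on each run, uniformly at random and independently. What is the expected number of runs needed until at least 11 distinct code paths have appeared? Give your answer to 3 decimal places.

Going from k to k+1 distinct takes a geometric number of runs with mean 38/(38-k).
Sum over k = 0,...,10: E = 38/38 + 38/37 + 38/36 + ... + 38/29 + 38/28 = 12.7849.

12.785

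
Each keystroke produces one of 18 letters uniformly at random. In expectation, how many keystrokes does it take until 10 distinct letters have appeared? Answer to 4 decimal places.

13.9905

With k distinct letters already seen, the next new one arrives after an expected 18/(18-k) keystrokes.
Sum over k = 0,...,9: E = 18/18 + 18/17 + 18/16 + ... + 18/10 + 18/9 = 13.99052.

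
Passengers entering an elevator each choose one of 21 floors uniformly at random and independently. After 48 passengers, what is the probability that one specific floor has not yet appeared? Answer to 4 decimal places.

On each passenger the fixed floor fails to appear with probability 20/21.
P(still missing after 48) = (20/21)^48 = 0.09614.

0.0961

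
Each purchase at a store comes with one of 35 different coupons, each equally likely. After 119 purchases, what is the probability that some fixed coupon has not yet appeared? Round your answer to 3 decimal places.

0.032

On each purchase the fixed coupon fails to appear with probability 34/35.
P(still missing after 119) = (34/35)^119 = 0.0318.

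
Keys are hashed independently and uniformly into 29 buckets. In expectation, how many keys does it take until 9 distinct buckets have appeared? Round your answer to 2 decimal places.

With k distinct buckets already seen, the next new one arrives after an expected 29/(29-k) keys.
Sum over k = 0,...,8: E = 29/29 + 29/28 + 29/27 + ... + 29/22 + 29/21 = 10.554.

10.55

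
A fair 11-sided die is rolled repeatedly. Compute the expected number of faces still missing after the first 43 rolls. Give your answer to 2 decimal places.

0.18

For each face, P(unseen after 43) = (10/11)^43 = 0.017.
By linearity of expectation, E[unseen] = 11·(10/11)^43 = 0.183.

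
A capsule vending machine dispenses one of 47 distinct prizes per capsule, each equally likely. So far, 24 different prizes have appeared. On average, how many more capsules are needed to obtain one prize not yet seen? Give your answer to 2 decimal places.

2.04

The number of capsules until the next new prize is geometric with success probability 23/47, so its mean is 47/23.
E = 47/23 = 2.043.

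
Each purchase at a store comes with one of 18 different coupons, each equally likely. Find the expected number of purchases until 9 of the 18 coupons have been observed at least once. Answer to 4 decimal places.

Going from k to k+1 distinct takes a geometric number of purchases with mean 18/(18-k).
Sum over k = 0,...,8: E = 18/18 + 18/17 + 18/16 + ... + 18/11 + 18/10 = 11.99052.

11.9905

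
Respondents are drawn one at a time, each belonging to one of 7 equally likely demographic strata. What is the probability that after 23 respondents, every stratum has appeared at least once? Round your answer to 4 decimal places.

Let A_i be the event that stratum i is missing after 23 respondents. By inclusion–exclusion on the A_i,
P(all seen) = Σ_{j=0}^{7} (-1)^j C(7,j)((7-j)/7)^23
= 1.00000 - 0.20199 + 0.00915 - 0.00009 + 0.00000 - 0.00000 + 0.00000 - 0.00000
= 0.80707.

0.8071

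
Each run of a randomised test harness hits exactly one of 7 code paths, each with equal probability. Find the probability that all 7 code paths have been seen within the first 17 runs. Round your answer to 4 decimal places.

0.5570

By inclusion–exclusion over which code paths are missing,
P(all seen) = Σ_{j=0}^{7} (-1)^j C(7,j)((7-j)/7)^17
= 1.00000 - 0.50933 + 0.06887 - 0.00258 + 0.00002 - 0.00000 + 0.00000 - 0.00000
= 0.55697.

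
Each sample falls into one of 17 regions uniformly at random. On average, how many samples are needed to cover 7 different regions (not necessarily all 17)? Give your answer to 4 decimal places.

With k distinct regions already seen, the next new one arrives after an expected 17/(17-k) samples.
Sum over k = 0,...,6: E = 17/17 + 17/16 + 17/15 + ... + 17/12 + 17/11 = 8.67993.

8.6799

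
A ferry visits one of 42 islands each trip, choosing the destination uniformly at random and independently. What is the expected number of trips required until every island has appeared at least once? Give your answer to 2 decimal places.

Split into phases: going from k distinct to k+1 distinct takes on average 42/(42-k) trips.
E[T] = 42/42 + 42/41 + 42/40 + ... + 42/2 + 42/1 = 42·H_{42}.
H_{42} = 4.327, so E[T] = 181.723.

181.72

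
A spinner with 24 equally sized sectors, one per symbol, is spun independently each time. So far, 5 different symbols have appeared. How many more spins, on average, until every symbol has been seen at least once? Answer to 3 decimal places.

85.146

The wait to go from k to k+1 distinct symbols is geometric with mean 24/(24-k).
Sum over k = 5,...,23: E = 24/19 + 24/18 + 24/17 + ... + 24/2 + 24/1 = 85.1458.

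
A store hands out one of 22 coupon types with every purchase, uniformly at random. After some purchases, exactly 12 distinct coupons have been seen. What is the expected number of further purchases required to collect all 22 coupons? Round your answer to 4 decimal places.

64.4373

With k distinct coupons already seen, the next new one takes an expected 22/(22-k) purchases.
Sum over k = 12,...,21: E = 22/10 + 22/9 + 22/8 + ... + 22/2 + 22/1 = 64.43730.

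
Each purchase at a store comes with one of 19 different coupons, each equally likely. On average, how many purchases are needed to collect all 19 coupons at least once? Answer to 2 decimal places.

Split into phases: going from k distinct to k+1 distinct takes on average 19/(19-k) purchases.
E[T] = 19/19 + 19/18 + 19/17 + ... + 19/2 + 19/1 = 19·H_{19}.
H_{19} = 3.548, so E[T] = 67.407.

67.41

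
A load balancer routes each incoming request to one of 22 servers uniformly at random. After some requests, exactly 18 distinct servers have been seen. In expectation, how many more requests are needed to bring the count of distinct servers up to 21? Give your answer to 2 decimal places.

From k distinct to k+1 distinct takes on average 22/(22-k) requests.
Sum over k = 18,...,20: E = 22/4 + 22/3 + 22/2 = 23.833.

23.83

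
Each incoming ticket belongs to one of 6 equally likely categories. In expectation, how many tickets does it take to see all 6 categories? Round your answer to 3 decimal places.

14.700

After k distinct categories have appeared, the next ticket gives a new one with probability (6-k)/6, so the expected wait for the (k+1)-th is 6/(6-k).
E[T] = 6/6 + 6/5 + 6/4 + 6/3 + 6/2 + 6/1 = 6·H_{6}.
H_{6} = 2.4500, so E[T] = 14.7000.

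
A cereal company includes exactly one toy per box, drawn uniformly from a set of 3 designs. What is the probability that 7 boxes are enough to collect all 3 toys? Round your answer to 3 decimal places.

By inclusion–exclusion over which toys are missing,
P(all seen) = Σ_{j=0}^{3} (-1)^j C(3,j)((3-j)/3)^7
= 1.0000 - 0.1756 + 0.0014 - 0.0000
= 0.8258.

0.826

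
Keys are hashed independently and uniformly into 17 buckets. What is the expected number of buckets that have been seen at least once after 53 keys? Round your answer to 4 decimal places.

16.3161

For each bucket, P(seen in 53 keys) = 1 - (16/17)^53 = 0.95977.
By linearity of expectation, E[distinct seen] = 17·(1 - (16/17)^53) = 16.31606.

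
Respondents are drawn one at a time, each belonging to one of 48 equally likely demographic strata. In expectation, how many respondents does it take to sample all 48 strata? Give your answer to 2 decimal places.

Split into phases: going from k distinct to k+1 distinct takes on average 48/(48-k) respondents.
E[T] = 48/48 + 48/47 + 48/46 + ... + 48/2 + 48/1 = 48·H_{48}.
H_{48} = 4.459, so E[T] = 214.022.

214.02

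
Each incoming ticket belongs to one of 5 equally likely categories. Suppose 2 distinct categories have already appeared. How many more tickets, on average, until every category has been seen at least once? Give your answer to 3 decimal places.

The wait to go from k to k+1 distinct categories is geometric with mean 5/(5-k).
Sum over k = 2,...,4: E = 5/3 + 5/2 + 5/1 = 9.1667.

9.167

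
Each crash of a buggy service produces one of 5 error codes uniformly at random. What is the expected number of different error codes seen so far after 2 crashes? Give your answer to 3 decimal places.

For each error code, P(seen in 2 crashes) = 1 - (4/5)^2 = 0.3600.
By linearity of expectation, E[distinct seen] = 5·(1 - (4/5)^2) = 1.8000.

1.800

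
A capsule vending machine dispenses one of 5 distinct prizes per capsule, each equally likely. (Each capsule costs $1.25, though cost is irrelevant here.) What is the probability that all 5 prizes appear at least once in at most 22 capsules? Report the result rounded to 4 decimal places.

Let A_i be the event that prize i is missing after 22 capsules. By inclusion–exclusion on the A_i,
P(all seen) = Σ_{j=0}^{5} (-1)^j C(5,j)((5-j)/5)^22
= 1.00000 - 0.03689 + 0.00013 - 0.00000 + 0.00000 - 0.00000
= 0.96324.

0.9632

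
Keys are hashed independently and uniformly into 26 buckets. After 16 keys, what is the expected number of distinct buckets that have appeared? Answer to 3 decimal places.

For each bucket, P(seen in 16 keys) = 1 - (25/26)^16 = 0.4661.
By linearity of expectation, E[distinct seen] = 26·(1 - (25/26)^16) = 12.1184.

12.118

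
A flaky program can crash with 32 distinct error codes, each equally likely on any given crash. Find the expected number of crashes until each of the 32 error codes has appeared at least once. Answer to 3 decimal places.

After k distinct error codes have appeared, the next crash gives a new one with probability (32-k)/32, so the expected wait for the (k+1)-th is 32/(32-k).
E[T] = 32/32 + 32/31 + 32/30 + ... + 32/2 + 32/1 = 32·H_{32}.
H_{32} = 4.0585, so E[T] = 129.8718.

129.872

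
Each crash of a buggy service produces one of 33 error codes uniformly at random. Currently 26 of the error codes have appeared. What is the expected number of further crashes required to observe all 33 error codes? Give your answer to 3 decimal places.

From k distinct to k+1 distinct takes on average 33/(33-k) crashes.
Sum over k = 26,...,32: E = 33/7 + 33/6 + 33/5 + ... + 33/2 + 33/1 = 85.5643.

85.564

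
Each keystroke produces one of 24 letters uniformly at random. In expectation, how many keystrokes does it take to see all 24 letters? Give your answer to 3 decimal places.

The wait to go from k to k+1 distinct letters is geometric with mean 24/(24-k).
E[T] = 24/24 + 24/23 + 24/22 + ... + 24/2 + 24/1 = 24·H_{24}.
H_{24} = 3.7760, so E[T] = 90.6230.

90.623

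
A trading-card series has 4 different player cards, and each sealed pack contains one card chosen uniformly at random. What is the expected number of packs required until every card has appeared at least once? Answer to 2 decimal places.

After k distinct cards have appeared, the next pack gives a new one with probability (4-k)/4, so the expected wait for the (k+1)-th is 4/(4-k).
E[T] = 4/4 + 4/3 + 4/2 + 4/1 = 4·H_{4}.
H_{4} = 2.083, so E[T] = 8.333.

8.33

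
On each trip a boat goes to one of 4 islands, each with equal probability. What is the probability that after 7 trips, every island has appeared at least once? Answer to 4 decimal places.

0.5127

By inclusion–exclusion over which islands are missing,
P(all seen) = Σ_{j=0}^{4} (-1)^j C(4,j)((4-j)/4)^7
= 1.00000 - 0.53394 + 0.04688 - 0.00024 + 0.00000
= 0.51270.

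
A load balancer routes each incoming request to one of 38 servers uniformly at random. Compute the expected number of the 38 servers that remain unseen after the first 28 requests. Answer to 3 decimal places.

For each server, P(unseen after 28) = (37/38)^28 = 0.4739.
By linearity of expectation, E[unseen] = 38·(37/38)^28 = 18.0091.

18.009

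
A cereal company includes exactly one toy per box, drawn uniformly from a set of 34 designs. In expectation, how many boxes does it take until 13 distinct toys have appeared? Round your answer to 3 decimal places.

16.077

Going from k to k+1 distinct takes a geometric number of boxes with mean 34/(34-k).
Sum over k = 0,...,12: E = 34/34 + 34/33 + 34/32 + ... + 34/23 + 34/22 = 16.0769.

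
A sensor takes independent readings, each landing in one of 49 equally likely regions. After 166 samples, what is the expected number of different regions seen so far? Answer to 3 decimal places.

For each region, P(seen in 166 samples) = 1 - (48/49)^166 = 0.9674.
By linearity of expectation, E[distinct seen] = 49·(1 - (48/49)^166) = 47.4016.

47.402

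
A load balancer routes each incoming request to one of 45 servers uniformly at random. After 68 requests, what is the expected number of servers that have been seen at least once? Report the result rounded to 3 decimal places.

35.238

For each server, P(seen in 68 requests) = 1 - (44/45)^68 = 0.7831.
By linearity of expectation, E[distinct seen] = 45·(1 - (44/45)^68) = 35.2379.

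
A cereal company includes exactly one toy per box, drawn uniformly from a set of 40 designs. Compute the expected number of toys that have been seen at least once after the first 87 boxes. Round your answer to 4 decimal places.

For each toy, P(seen in 87 boxes) = 1 - (39/40)^87 = 0.88949.
By linearity of expectation, E[distinct seen] = 40·(1 - (39/40)^87) = 35.57960.

35.5796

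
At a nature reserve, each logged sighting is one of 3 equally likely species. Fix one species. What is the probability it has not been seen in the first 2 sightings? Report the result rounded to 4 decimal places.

Each sighting misses the fixed species with probability (3-1)/3 = 2/3, independently.
P(still missing after 2) = (2/3)^2 = 0.44444.

0.4444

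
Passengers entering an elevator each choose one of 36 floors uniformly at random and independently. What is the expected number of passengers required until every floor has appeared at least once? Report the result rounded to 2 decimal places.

150.28

Split into phases: going from k distinct to k+1 distinct takes on average 36/(36-k) passengers.
E[T] = 36/36 + 36/35 + 36/34 + ... + 36/2 + 36/1 = 36·H_{36}.
H_{36} = 4.175, so E[T] = 150.284.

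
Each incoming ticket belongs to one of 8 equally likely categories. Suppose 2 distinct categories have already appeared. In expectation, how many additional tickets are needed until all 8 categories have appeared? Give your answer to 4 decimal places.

19.6000

From k distinct to k+1 distinct takes on average 8/(8-k) tickets.
Sum over k = 2,...,7: E = 8/6 + 8/5 + 8/4 + 8/3 + 8/2 + 8/1 = 19.60000.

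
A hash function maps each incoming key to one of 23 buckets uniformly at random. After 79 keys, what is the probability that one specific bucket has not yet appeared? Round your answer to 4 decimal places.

0.0298

Each key misses the fixed bucket with probability (23-1)/23 = 22/23, independently.
P(still missing after 79) = (22/23)^79 = 0.02985.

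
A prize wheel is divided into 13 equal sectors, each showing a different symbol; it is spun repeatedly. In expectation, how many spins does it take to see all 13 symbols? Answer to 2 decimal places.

Split into phases: going from k distinct to k+1 distinct takes on average 13/(13-k) spins.
E[T] = 13/13 + 13/12 + 13/11 + ... + 13/2 + 13/1 = 13·H_{13}.
H_{13} = 3.180, so E[T] = 41.342.

41.34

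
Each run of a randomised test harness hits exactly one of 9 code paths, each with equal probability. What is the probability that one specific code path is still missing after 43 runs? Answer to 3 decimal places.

0.006

On each run the fixed code path fails to appear with probability 8/9.
P(still missing after 43) = (8/9)^43 = 0.0063.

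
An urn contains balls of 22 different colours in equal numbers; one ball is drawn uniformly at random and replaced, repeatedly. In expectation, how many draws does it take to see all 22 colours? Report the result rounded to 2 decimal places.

Split into phases: going from k distinct to k+1 distinct takes on average 22/(22-k) draws.
E[T] = 22/22 + 22/21 + 22/20 + ... + 22/2 + 22/1 = 22·H_{22}.
H_{22} = 3.691, so E[T] = 81.198.

81.20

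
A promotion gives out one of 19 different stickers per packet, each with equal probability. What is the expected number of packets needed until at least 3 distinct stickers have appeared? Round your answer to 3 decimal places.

With k distinct stickers already seen, the next new one arrives after an expected 19/(19-k) packets.
Sum over k = 0,...,2: E = 19/19 + 19/18 + 19/17 = 3.1732.

3.173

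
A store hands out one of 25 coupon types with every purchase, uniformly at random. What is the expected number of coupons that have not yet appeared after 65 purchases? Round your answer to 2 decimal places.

1.76

For each coupon, P(unseen after 65) = (24/25)^65 = 0.070.
By linearity of expectation, E[unseen] = 25·(24/25)^65 = 1.760.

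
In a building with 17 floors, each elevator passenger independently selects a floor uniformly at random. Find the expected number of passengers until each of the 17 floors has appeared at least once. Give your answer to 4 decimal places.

Split into phases: going from k distinct to k+1 distinct takes on average 17/(17-k) passengers.
E[T] = 17/17 + 17/16 + 17/15 + ... + 17/2 + 17/1 = 17·H_{17}.
H_{17} = 3.43955, so E[T] = 58.47239.

58.4724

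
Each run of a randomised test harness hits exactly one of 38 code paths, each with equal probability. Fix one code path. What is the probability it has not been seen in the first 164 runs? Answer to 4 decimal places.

0.0126

On each run the fixed code path fails to appear with probability 37/38.
P(still missing after 164) = (37/38)^164 = 0.01261.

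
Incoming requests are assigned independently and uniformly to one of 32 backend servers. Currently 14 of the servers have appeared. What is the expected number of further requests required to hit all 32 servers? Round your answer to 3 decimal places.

111.843

From k distinct to k+1 distinct takes on average 32/(32-k) requests.
Sum over k = 14,...,31: E = 32/18 + 32/17 + 32/16 + ... + 32/2 + 32/1 = 111.8435.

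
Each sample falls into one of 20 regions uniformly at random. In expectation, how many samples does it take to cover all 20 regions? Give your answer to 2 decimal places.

71.95

Split into phases: going from k distinct to k+1 distinct takes on average 20/(20-k) samples.
E[T] = 20/20 + 20/19 + 20/18 + ... + 20/2 + 20/1 = 20·H_{20}.
H_{20} = 3.598, so E[T] = 71.955.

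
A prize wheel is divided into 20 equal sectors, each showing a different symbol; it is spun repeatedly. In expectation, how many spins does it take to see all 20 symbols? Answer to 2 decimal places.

71.95

After k distinct symbols have appeared, the next spin gives a new one with probability (20-k)/20, so the expected wait for the (k+1)-th is 20/(20-k).
E[T] = 20/20 + 20/19 + 20/18 + ... + 20/2 + 20/1 = 20·H_{20}.
H_{20} = 3.598, so E[T] = 71.955.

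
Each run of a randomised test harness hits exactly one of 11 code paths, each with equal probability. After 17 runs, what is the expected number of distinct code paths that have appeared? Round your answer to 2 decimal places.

For each code path, P(seen in 17 runs) = 1 - (10/11)^17 = 0.802.
By linearity of expectation, E[distinct seen] = 11·(1 - (10/11)^17) = 8.824.

8.82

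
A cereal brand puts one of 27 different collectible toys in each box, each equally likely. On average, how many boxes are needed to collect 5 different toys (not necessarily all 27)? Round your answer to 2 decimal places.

With k distinct toys already seen, the next new one arrives after an expected 27/(27-k) boxes.
Sum over k = 0,...,4: E = 27/27 + 27/26 + 27/25 + 27/24 + 27/23 = 5.417.

5.42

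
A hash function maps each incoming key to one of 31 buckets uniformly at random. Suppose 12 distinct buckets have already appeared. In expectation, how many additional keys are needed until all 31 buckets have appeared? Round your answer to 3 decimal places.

With k distinct buckets already seen, the next new one takes an expected 31/(31-k) keys.
Sum over k = 12,...,30: E = 31/19 + 31/18 + 31/17 + ... + 31/2 + 31/1 = 109.9799.

109.980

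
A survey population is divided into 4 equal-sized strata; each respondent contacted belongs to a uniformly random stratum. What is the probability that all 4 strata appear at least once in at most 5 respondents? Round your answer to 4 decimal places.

Let A_i be the event that stratum i is missing after 5 respondents. By inclusion–exclusion on the A_i,
P(all seen) = Σ_{j=0}^{4} (-1)^j C(4,j)((4-j)/4)^5
= 1.00000 - 0.94922 + 0.18750 - 0.00391 + 0.00000
= 0.23438.

0.2344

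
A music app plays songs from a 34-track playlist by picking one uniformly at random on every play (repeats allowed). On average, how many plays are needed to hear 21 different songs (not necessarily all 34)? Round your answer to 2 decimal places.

31.89

With k distinct songs already seen, the next new one arrives after an expected 34/(34-k) plays.
Sum over k = 0,...,20: E = 34/34 + 34/33 + 34/32 + ... + 34/15 + 34/14 = 31.895.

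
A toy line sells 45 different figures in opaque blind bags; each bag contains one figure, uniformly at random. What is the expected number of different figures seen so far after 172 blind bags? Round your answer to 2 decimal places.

For each figure, P(seen in 172 blind bags) = 1 - (44/45)^172 = 0.979.
By linearity of expectation, E[distinct seen] = 45·(1 - (44/45)^172) = 44.057.

44.06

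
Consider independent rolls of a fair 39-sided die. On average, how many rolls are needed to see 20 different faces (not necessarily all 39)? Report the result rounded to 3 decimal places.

Going from k to k+1 distinct takes a geometric number of rolls with mean 39/(39-k).
Sum over k = 0,...,19: E = 39/39 + 39/38 + 39/37 + ... + 39/21 + 39/20 = 27.5263.

27.526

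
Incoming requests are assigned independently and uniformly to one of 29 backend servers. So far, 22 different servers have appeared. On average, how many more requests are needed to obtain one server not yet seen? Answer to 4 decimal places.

4.1429

Each request yields a new server with probability (29-22)/29 = 7/29, so the wait is geometric with mean 29/7.
E = 29/7 = 4.14286.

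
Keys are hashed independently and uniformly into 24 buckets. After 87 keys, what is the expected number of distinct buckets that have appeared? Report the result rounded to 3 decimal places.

For each bucket, P(seen in 87 keys) = 1 - (23/24)^87 = 0.9753.
By linearity of expectation, E[distinct seen] = 24·(1 - (23/24)^87) = 23.4082.

23.408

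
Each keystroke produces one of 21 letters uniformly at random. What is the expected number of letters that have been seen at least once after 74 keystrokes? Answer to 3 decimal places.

20.432

For each letter, P(seen in 74 keystrokes) = 1 - (20/21)^74 = 0.9730.
By linearity of expectation, E[distinct seen] = 21·(1 - (20/21)^74) = 20.4322.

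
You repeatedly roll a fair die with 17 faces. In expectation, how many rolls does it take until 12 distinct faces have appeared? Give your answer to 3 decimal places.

19.656

With k distinct faces already seen, the next new one arrives after an expected 17/(17-k) rolls.
Sum over k = 0,...,11: E = 17/17 + 17/16 + 17/15 + ... + 17/7 + 17/6 = 19.6557.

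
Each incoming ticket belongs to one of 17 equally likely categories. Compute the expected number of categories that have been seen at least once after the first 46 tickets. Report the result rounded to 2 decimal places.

15.95

For each category, P(seen in 46 tickets) = 1 - (16/17)^46 = 0.939.
By linearity of expectation, E[distinct seen] = 17·(1 - (16/17)^46) = 15.955.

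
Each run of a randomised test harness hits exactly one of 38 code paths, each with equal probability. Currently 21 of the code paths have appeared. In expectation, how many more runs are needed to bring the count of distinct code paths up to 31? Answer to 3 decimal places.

32.174

From k distinct to k+1 distinct takes on average 38/(38-k) runs.
Sum over k = 21,...,30: E = 38/17 + 38/16 + 38/15 + ... + 38/9 + 38/8 = 32.1744.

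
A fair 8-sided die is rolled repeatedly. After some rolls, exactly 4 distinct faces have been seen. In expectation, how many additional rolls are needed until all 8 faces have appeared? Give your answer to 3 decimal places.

The wait to go from k to k+1 distinct faces is geometric with mean 8/(8-k).
Sum over k = 4,...,7: E = 8/4 + 8/3 + 8/2 + 8/1 = 16.6667.

16.667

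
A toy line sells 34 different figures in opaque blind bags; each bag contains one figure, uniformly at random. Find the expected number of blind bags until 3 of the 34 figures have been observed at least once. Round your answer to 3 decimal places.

With k distinct figures already seen, the next new one arrives after an expected 34/(34-k) blind bags.
Sum over k = 0,...,2: E = 34/34 + 34/33 + 34/32 = 3.0928.

3.093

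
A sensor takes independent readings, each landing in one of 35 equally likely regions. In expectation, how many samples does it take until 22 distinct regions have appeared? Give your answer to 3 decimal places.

With k distinct regions already seen, the next new one arrives after an expected 35/(35-k) samples.
Sum over k = 0,...,21: E = 35/35 + 35/34 + 35/33 + ... + 35/15 + 35/14 = 33.8327.

33.833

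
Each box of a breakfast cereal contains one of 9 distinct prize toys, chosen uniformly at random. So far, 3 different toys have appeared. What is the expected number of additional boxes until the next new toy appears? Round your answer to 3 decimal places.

The number of boxes until the next new toy is geometric with success probability 6/9, so its mean is 9/6.
E = 9/6 = 1.5000.

1.500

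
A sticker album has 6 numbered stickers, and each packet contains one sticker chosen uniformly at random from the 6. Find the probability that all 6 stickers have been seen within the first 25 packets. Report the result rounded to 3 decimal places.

0.938

By inclusion–exclusion over which stickers are missing,
P(all seen) = Σ_{j=0}^{6} (-1)^j C(6,j)((6-j)/6)^25
= 1.0000 - 0.0629 + 0.0006 - 0.0000 + 0.0000 - 0.0000 + 0.0000
= 0.9377.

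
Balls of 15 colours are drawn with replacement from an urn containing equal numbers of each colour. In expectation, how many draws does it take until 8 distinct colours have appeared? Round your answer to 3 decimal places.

10.881

Going from k to k+1 distinct takes a geometric number of draws with mean 15/(15-k).
Sum over k = 0,...,7: E = 15/15 + 15/14 + 15/13 + ... + 15/9 + 15/8 = 10.8806.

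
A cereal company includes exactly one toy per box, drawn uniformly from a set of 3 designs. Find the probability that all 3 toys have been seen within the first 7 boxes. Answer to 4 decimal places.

0.8258

By inclusion–exclusion over which toys are missing,
P(all seen) = Σ_{j=0}^{3} (-1)^j C(3,j)((3-j)/3)^7
= 1.00000 - 0.17558 + 0.00137 - 0.00000
= 0.82579.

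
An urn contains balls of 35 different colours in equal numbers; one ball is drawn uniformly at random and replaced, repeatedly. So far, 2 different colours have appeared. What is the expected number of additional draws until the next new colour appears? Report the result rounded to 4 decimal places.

Each draw yields a new colour with probability (35-2)/35 = 33/35, so the wait is geometric with mean 35/33.
E = 35/33 = 1.06061.

1.0606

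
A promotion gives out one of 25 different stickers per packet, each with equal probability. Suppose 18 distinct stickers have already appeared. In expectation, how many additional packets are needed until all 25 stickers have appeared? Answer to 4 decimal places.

From k distinct to k+1 distinct takes on average 25/(25-k) packets.
Sum over k = 18,...,24: E = 25/7 + 25/6 + 25/5 + ... + 25/2 + 25/1 = 64.82143.

64.8214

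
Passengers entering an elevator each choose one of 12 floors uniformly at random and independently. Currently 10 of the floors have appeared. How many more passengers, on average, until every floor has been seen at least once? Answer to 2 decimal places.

18.00

With k distinct floors already seen, the next new one takes an expected 12/(12-k) passengers.
Sum over k = 10,...,11: E = 12/2 + 12/1 = 18.000.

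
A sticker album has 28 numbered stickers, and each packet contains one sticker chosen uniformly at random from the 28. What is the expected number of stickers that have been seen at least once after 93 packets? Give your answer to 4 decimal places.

27.0488

For each sticker, P(seen in 93 packets) = 1 - (27/28)^93 = 0.96603.
By linearity of expectation, E[distinct seen] = 28·(1 - (27/28)^93) = 27.04876.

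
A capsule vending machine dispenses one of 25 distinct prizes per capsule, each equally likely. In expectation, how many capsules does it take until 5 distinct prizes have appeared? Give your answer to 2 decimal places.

5.46

With k distinct prizes already seen, the next new one arrives after an expected 25/(25-k) capsules.
Sum over k = 0,...,4: E = 25/25 + 25/24 + 25/23 + 25/22 + 25/21 = 5.455.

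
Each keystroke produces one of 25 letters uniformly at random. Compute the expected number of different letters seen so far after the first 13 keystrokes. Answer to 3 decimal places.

For each letter, P(seen in 13 keystrokes) = 1 - (24/25)^13 = 0.4118.
By linearity of expectation, E[distinct seen] = 25·(1 - (24/25)^13) = 10.2950.

10.295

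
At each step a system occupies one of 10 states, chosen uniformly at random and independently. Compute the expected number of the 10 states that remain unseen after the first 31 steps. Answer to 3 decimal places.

For each state, P(unseen after 31) = (9/10)^31 = 0.0382.
By linearity of expectation, E[unseen] = 10·(9/10)^31 = 0.3815.

0.382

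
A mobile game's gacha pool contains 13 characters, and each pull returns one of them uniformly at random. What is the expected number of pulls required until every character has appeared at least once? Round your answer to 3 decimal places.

Split into phases: going from k distinct to k+1 distinct takes on average 13/(13-k) pulls.
E[T] = 13/13 + 13/12 + 13/11 + ... + 13/2 + 13/1 = 13·H_{13}.
H_{13} = 3.1801, so E[T] = 41.3417.

41.342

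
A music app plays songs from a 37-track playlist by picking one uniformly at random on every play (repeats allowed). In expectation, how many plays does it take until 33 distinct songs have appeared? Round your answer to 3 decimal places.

Going from k to k+1 distinct takes a geometric number of plays with mean 37/(37-k).
Sum over k = 0,...,32: E = 37/37 + 37/36 + 37/35 + ... + 37/6 + 37/5 = 78.3754.

78.375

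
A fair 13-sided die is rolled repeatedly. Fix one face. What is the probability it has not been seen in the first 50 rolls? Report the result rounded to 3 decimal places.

On each roll the fixed face fails to appear with probability 12/13.
P(still missing after 50) = (12/13)^50 = 0.0183.

0.018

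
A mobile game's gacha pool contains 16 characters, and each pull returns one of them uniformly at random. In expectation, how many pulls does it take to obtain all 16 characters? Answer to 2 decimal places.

After k distinct characters have appeared, the next pull gives a new one with probability (16-k)/16, so the expected wait for the (k+1)-th is 16/(16-k).
E[T] = 16/16 + 16/15 + 16/14 + ... + 16/2 + 16/1 = 16·H_{16}.
H_{16} = 3.381, so E[T] = 54.092.

54.09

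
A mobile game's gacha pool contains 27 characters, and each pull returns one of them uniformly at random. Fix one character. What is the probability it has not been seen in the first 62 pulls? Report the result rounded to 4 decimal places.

Each pull misses the fixed character with probability (27-1)/27 = 26/27, independently.
P(still missing after 62) = (26/27)^62 = 0.09634.

0.0963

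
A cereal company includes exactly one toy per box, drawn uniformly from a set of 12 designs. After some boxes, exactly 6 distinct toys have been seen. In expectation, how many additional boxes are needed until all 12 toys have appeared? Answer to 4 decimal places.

With k distinct toys already seen, the next new one takes an expected 12/(12-k) boxes.
Sum over k = 6,...,11: E = 12/6 + 12/5 + 12/4 + 12/3 + 12/2 + 12/1 = 29.40000.

29.4000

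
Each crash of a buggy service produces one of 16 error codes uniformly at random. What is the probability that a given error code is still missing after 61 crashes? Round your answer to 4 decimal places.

Each crash misses the fixed error code with probability (16-1)/16 = 15/16, independently.
P(still missing after 61) = (15/16)^61 = 0.01951.

0.0195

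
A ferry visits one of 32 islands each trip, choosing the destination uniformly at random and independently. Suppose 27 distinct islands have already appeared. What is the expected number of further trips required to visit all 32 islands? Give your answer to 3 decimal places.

73.067

From k distinct to k+1 distinct takes on average 32/(32-k) trips.
Sum over k = 27,...,31: E = 32/5 + 32/4 + 32/3 + 32/2 + 32/1 = 73.0667.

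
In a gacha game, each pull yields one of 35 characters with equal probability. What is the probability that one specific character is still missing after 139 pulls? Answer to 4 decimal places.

Each pull misses the fixed character with probability (35-1)/35 = 34/35, independently.
P(still missing after 139) = (34/35)^139 = 0.01779.

0.0178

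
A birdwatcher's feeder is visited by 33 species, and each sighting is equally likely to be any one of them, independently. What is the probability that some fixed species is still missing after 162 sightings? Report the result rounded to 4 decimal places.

Each sighting misses the fixed species with probability (33-1)/33 = 32/33, independently.
P(still missing after 162) = (32/33)^162 = 0.00684.

0.0068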